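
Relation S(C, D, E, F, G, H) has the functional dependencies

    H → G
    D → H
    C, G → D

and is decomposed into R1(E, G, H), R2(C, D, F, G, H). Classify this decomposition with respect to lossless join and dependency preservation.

Lossless test: (G, H)⁺ = {G, H}, which is a superkey of neither fragment — lossy.
Dependency preservation: every FD's attributes lie within a single fragment, so each can be enforced locally — preserved.

lossy but dependency-preserving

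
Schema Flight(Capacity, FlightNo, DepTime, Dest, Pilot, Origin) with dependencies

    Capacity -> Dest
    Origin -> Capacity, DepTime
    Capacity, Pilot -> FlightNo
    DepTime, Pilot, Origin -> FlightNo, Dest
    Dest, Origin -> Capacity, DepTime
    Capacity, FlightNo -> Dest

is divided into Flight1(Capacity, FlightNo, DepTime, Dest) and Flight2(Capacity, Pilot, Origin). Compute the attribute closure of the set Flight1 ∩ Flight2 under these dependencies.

Capacity, Dest

Flight1 ∩ Flight2 = {Capacity}.
Capacity → Dest applies, adding Dest
Closure: {Capacity, Dest}.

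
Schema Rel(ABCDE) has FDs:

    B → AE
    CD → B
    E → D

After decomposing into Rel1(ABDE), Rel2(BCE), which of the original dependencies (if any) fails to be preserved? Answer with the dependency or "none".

Check CD → B: no single fragment contains all of {BCD}, and the restricted closure of {CD} across the fragments never reaches {B}.
B → AE is preserved.
E → D is preserved.

CD → B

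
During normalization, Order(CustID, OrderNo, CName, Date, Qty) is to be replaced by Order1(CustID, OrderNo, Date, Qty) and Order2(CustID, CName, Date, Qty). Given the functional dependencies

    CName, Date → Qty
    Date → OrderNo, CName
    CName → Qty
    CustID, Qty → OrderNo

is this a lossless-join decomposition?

Yes

Common attributes: Order1 ∩ Order2 = {CustID, Date, Qty}.
Closure of {CustID, Date, Qty}: Date → OrderNo, CName applies, adding OrderNo, CName. So (CustID, Date, Qty)⁺ = {CustID, OrderNo, CName, Date, Qty}.
This closure contains every attribute of Order1, so Order1 ∩ Order2 → Order1. The join is lossless.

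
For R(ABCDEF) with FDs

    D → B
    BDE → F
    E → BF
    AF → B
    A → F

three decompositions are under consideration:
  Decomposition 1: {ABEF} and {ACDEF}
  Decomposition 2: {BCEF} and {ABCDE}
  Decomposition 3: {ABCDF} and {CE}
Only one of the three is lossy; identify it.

Decomposition 1: common = {AEF}, closure = {ABEF} → lossless.
Decomposition 2: common = {BCE}, closure = {BCEF} → lossless.
Decomposition 3: common = {C}, closure = {C} → lossy.

Decomposition 3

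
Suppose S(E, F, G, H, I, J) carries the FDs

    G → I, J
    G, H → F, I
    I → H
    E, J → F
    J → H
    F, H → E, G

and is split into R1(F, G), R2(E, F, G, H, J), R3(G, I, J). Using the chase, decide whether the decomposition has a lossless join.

Chase test. Columns are E, F, G, H, I, J; row i has aⱼ where attribute j ∈ Ri, else bᵢⱼ.
Initial tableau (one row per fragment):
  row 1: b11 a2 a3 b14 b15 b16
  row 2: a1 a2 a3 a4 b25 a6
  row 3: b31 b32 a3 b34 a5 a6
Rows 1 and 2 agree on G; apply G→I, J and equate their I, J entries.
Rows 1 and 3 agree on G; apply G→I, J and equate their I, J entries.
Rows 1 and 2 agree on I; apply I→H and equate their H entries.
Rows 1 and 3 agree on I; apply I→H and equate their H entries.
Rows 1 and 2 agree on F, H; apply F, H→E, G and equate their E, G entries.
Rows 1 and 3 agree on G, H; apply G, H→F, I and equate their F, I entries.
Rows 1 and 3 agree on F, H; apply F, H→E, G and equate their E, G entries.
Row 1 is now all distinguished symbols — the join is lossless.

Yes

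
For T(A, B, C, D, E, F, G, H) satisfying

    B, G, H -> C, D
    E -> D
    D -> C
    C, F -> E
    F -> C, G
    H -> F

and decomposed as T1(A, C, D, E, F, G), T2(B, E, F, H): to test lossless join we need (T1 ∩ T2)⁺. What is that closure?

T1 ∩ T2 = {E, F}.
E → D applies, adding D
D → C applies, adding C
F → C, G applies, adding G
Closure: {C, D, E, F, G}.

C, D, E, F, G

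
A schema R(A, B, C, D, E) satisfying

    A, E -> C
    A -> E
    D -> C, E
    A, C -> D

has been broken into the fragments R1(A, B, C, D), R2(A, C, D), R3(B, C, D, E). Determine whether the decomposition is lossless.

Yes

Chase test. Columns are A, B, C, D, E; row i has aⱼ where attribute j ∈ Ri, else bᵢⱼ.
Initial tableau (one row per fragment):
  row 1: a1 a2 a3 a4 b15
  row 2: a1 b22 a3 a4 b25
  row 3: b31 a2 a3 a4 a5
Rows 1 and 2 agree on A; apply A→E and equate their E entries.
Rows 1 and 3 agree on D; apply D→C, E and equate their C, E entries.
Row 1 is now all distinguished symbols — the join is lossless.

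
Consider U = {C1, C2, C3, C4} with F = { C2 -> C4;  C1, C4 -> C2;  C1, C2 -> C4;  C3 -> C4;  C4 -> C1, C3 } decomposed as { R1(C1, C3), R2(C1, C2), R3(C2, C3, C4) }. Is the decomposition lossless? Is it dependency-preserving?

lossless and dependency-preserving

Lossless test (chase): Rows 2 and 3 agree on C2; apply C2→C4 and equate their C4 entries. Rows 1 and 3 agree on C3; apply C3→C4 and equate their C4 entries. Rows 1 and 2 agree on C4; apply C4→C1, C3 and equate their C1, C3 entries. Rows 1 and 3 agree on C4; apply C4→C1, C3 and equate their C1, C3 entries. Rows 1 and 2 agree on C1, C4; apply C1, C4→C2 and equate their C2 entries. Row 1 is now all distinguished symbols — the join is lossless.
Dependency preservation: C1, C4 → C2; C1, C2 → C4; C4 → C1, C3 are not contained in any single fragment, but the restricted closure of each left-hand side across the fragments still reaches the right-hand side; the remaining FDs each lie inside some fragment. All dependencies are preserved.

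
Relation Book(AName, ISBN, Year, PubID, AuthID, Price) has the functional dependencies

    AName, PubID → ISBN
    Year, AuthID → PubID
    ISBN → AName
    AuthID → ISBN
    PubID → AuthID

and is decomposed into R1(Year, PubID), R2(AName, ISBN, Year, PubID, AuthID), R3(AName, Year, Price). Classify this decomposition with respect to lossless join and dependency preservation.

lossy but dependency-preserving

Lossless test (chase): Rows 1 and 2 agree on PubID; apply PubID→AuthID and equate their AuthID entries. Rows 1 and 2 agree on AuthID; apply AuthID→ISBN and equate their ISBN entries. Rows 1 and 2 agree on ISBN; apply ISBN→AName and equate their AName entries. No row becomes fully distinguished — the join is lossy.
Dependency preservation: every FD's attributes lie within a single fragment, so each can be enforced locally — preserved.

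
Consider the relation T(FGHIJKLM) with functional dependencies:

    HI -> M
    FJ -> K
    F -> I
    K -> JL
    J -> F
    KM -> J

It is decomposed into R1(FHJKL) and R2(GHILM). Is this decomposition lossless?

No

Common attributes: R1 ∩ R2 = {HL}.
No dependency enlarges {HL}, so (HL)⁺ = {HL}.
The closure contains neither all of R1 = {FHJKL} nor all of R2 = {GHILM}, so the common attributes are not a superkey of either fragment. The join is lossy.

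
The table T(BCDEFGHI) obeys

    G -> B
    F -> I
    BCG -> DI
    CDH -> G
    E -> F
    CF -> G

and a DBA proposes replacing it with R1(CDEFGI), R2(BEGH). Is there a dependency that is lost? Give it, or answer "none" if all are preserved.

CDH -> G

Check CDH → G: no single fragment contains all of {CDGH}, and the restricted closure of {CDH} across the fragments never reaches {G}.
G → B is preserved.
F → I is preserved.
BCG → DI is preserved.
E → F is preserved.
CF → G is preserved.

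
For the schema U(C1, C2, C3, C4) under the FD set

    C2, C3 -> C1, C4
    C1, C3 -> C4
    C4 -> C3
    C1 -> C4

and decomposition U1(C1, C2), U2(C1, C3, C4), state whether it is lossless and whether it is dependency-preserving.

lossless but not dependency-preserving

Lossless test: (C1)⁺ = {C1, C3, C4}, which contains all of one fragment — lossless.
Dependency preservation: the restricted closure of {C2, C3} across the fragments never reaches {C1, C4}, so C2, C3 → C1, C4 cannot be enforced without a join — not preserved.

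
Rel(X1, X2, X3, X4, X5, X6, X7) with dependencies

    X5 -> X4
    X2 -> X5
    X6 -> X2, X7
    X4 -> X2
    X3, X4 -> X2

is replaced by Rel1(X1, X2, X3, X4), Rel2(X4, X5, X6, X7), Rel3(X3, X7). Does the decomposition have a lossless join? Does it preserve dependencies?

Lossless test (chase): Rows 1 and 2 agree on X4; apply X4→X2 and equate their X2 entries. Rows 1 and 2 agree on X2; apply X2→X5 and equate their X5 entries. No row becomes fully distinguished — the join is lossy.
Dependency preservation: X2 → X5; X6 → X2, X7 are not contained in any single fragment, but the restricted closure of each left-hand side across the fragments still reaches the right-hand side; the remaining FDs each lie inside some fragment. All dependencies are preserved.

lossy but dependency-preserving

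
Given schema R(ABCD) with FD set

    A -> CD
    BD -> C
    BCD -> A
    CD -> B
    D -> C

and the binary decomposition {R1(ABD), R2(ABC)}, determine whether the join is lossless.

Yes

Common attributes: R1 ∩ R2 = {AB}.
Closure of {AB}: A → CD applies, adding CD. So (AB)⁺ = {ABCD}.
This closure contains every attribute of R1, so R1 ∩ R2 → R1. The join is lossless.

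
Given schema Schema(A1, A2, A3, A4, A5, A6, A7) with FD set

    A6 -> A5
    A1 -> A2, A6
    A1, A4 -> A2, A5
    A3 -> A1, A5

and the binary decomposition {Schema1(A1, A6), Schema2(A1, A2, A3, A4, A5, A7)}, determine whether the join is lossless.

Common attributes: Schema1 ∩ Schema2 = {A1}.
Closure of {A1}: A1 → A2, A6 applies, adding A2, A6; A6 → A5 applies, adding A5. So (A1)⁺ = {A1, A2, A5, A6}.
This closure contains every attribute of Schema1, so Schema1 ∩ Schema2 → Schema1. The join is lossless.

Yes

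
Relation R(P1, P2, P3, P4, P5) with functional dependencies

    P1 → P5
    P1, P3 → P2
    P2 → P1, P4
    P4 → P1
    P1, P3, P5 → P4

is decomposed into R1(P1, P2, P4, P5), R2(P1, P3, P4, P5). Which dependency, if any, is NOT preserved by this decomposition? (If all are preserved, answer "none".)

Check P1, P3 → P2: no single fragment contains all of {P1, P2, P3}, and the restricted closure of {P1, P3} across the fragments never reaches {P2}.
P1 → P5 is preserved.
P2 → P1, P4 is preserved.
P4 → P1 is preserved.
P1, P3, P5 → P4 is preserved.

P1, P3 → P2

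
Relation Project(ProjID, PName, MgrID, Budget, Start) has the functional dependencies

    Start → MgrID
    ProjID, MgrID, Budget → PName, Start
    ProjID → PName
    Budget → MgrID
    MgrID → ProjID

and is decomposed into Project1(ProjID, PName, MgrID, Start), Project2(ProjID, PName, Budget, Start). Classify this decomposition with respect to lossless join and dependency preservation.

Lossless test: (ProjID, PName, Start)⁺ = {ProjID, PName, MgrID, Start}, which contains all of one fragment — lossless.
Dependency preservation: ProjID, MgrID, Budget → PName, Start; Budget → MgrID are not contained in any single fragment, but the restricted closure of each left-hand side across the fragments still reaches the right-hand side; the remaining FDs each lie inside some fragment. All dependencies are preserved.

lossless and dependency-preserving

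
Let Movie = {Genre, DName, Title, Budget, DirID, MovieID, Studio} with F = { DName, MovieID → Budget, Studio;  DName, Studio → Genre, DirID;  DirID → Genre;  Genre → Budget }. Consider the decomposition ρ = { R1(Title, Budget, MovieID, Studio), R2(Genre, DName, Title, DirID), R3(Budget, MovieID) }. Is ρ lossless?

No

Chase test. Columns are Genre, DName, Title, Budget, DirID, MovieID, Studio; row i has aⱼ where attribute j ∈ Ri, else bᵢⱼ.
Initial tableau (one row per fragment):
  row 1: b11 b12 a3 a4 b15 a6 a7
  row 2: a1 a2 a3 b24 a5 b26 b27
  row 3: b31 b32 b33 a4 b35 a6 b37
No row becomes fully distinguished — the join is lossy.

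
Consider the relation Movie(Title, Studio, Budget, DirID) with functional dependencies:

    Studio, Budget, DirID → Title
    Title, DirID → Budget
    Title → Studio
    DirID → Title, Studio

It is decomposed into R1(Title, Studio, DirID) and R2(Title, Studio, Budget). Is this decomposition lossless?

Common attributes: R1 ∩ R2 = {Title, Studio}.
No dependency enlarges {Title, Studio}, so (Title, Studio)⁺ = {Title, Studio}.
The closure contains neither all of R1 = {Title, Studio, DirID} nor all of R2 = {Title, Studio, Budget}, so the common attributes are not a superkey of either fragment. The join is lossy.

No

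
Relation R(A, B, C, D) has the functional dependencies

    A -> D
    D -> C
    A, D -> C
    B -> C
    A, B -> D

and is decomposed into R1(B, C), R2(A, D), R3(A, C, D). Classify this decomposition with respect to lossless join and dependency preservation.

Lossless test (chase): Rows 2 and 3 agree on D; apply D→C and equate their C entries. No row becomes fully distinguished — the join is lossy.
Dependency preservation: A, B → D is not contained in any single fragment, but the restricted closure of its left-hand side across the fragments still reaches the right-hand side; the remaining FDs each lie inside some fragment. All dependencies are preserved.

lossy but dependency-preserving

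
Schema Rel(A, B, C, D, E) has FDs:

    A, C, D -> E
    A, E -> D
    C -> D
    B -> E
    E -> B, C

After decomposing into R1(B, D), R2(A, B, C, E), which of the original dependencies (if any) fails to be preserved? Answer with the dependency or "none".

Check C → D: no single fragment contains all of {C, D}, and the restricted closure of {C} across the fragments never reaches {D}.
A, C, D → E is preserved.
A, E → D is preserved.
B → E is preserved.
E → B, C is preserved.

C -> D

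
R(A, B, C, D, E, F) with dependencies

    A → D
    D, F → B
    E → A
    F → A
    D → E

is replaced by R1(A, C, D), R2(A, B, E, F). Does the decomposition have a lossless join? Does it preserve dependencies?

Lossless test: (A)⁺ = {A, D, E}, which is a superkey of neither fragment — lossy.
Dependency preservation: D, F → B; D → E are not contained in any single fragment, but the restricted closure of each left-hand side across the fragments still reaches the right-hand side; the remaining FDs each lie inside some fragment. All dependencies are preserved.

lossy but dependency-preserving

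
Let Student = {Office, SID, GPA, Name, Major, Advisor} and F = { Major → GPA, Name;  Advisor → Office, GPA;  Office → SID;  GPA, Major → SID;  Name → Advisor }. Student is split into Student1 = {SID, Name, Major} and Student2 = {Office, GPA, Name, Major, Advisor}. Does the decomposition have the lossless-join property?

Common attributes: Student1 ∩ Student2 = {Name, Major}.
Closure of {Name, Major}: Major → GPA, Name applies, adding GPA; GPA, Major → SID applies, adding SID; Name → Advisor applies, adding Advisor; Advisor → Office, GPA applies, adding Office. So (Name, Major)⁺ = {Office, SID, GPA, Name, Major, Advisor}.
This closure contains every attribute of Student1, so Student1 ∩ Student2 → Student1. The join is lossless.

Yes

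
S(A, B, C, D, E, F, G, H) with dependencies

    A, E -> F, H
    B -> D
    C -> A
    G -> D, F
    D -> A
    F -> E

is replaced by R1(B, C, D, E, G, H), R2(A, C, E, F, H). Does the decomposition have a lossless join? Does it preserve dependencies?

lossless but not dependency-preserving

Lossless test: (C, E, H)⁺ = {A, C, E, F, H}, which contains all of one fragment — lossless.
Dependency preservation: the restricted closure of {G} across the fragments never reaches {D, F}, so G → D, F cannot be enforced without a join — not preserved.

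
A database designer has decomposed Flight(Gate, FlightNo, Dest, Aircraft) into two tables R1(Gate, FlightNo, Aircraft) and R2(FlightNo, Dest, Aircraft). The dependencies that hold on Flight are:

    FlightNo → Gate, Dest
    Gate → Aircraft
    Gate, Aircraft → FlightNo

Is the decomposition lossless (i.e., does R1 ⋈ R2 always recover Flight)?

Common attributes: R1 ∩ R2 = {FlightNo, Aircraft}.
Closure of {FlightNo, Aircraft}: FlightNo → Gate, Dest applies, adding Gate, Dest. So (FlightNo, Aircraft)⁺ = {Gate, FlightNo, Dest, Aircraft}.
This closure contains every attribute of R1, so R1 ∩ R2 → R1. The join is lossless.

Yes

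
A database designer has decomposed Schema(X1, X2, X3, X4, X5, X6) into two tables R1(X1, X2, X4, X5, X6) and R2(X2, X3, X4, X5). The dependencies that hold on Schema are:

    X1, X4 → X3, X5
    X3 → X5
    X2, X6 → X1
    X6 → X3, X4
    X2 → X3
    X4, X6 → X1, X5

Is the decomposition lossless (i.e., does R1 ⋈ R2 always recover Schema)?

Yes

Common attributes: R1 ∩ R2 = {X2, X4, X5}.
Closure of {X2, X4, X5}: X2 → X3 applies, adding X3. So (X2, X4, X5)⁺ = {X2, X3, X4, X5}.
This closure contains every attribute of R2, so R1 ∩ R2 → R2. The join is lossless.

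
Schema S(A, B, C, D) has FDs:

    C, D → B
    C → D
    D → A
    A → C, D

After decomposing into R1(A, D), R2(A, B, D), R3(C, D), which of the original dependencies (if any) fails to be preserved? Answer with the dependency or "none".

C, D → B: restricted closure across fragments reaches B.
C → D lies within R3.
D → A lies within R1.
A → C, D: restricted closure across fragments reaches C, D.
Every dependency is enforceable on the fragments, so the decomposition is dependency-preserving.

none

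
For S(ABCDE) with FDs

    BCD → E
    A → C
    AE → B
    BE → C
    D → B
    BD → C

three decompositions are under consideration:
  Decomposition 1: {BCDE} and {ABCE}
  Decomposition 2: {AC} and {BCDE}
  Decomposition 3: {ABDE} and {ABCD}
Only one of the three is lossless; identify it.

Decomposition 3

Decomposition 1: common = {BCE}, closure = {BCE} → lossy.
Decomposition 2: common = {C}, closure = {C} → lossy.
Decomposition 3: common = {ABD}, closure = {ABCDE} → lossless.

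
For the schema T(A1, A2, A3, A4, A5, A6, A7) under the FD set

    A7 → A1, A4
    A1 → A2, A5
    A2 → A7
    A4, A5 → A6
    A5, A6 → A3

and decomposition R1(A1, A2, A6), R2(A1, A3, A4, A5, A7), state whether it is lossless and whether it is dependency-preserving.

lossless but not dependency-preserving

Lossless test: (A1)⁺ = {A1, A2, A3, A4, A5, A6, A7}, which contains all of one fragment — lossless.
Dependency preservation: the restricted closure of {A4, A5} across the fragments never reaches {A6}, so A4, A5 → A6 cannot be enforced without a join — not preserved.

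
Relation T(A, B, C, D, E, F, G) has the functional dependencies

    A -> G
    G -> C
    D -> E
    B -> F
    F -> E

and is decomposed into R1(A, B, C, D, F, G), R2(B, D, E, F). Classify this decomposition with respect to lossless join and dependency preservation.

Lossless test: (B, D, F)⁺ = {B, D, E, F}, which contains all of one fragment — lossless.
Dependency preservation: every FD's attributes lie within a single fragment, so each can be enforced locally — preserved.

lossless and dependency-preserving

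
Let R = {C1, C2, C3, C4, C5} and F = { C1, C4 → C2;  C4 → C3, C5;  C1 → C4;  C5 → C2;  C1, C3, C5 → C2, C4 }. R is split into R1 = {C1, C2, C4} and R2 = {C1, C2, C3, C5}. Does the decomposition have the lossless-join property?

Common attributes: R1 ∩ R2 = {C1, C2}.
Closure of {C1, C2}: C1 → C4 applies, adding C4; C4 → C3, C5 applies, adding C3, C5. So (C1, C2)⁺ = {C1, C2, C3, C4, C5}.
This closure contains every attribute of R1, so R1 ∩ R2 → R1. The join is lossless.

Yes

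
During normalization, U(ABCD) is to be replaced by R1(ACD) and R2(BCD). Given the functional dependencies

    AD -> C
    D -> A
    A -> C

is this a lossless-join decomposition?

Yes

Common attributes: R1 ∩ R2 = {CD}.
Closure of {CD}: D → A applies, adding A. So (CD)⁺ = {ACD}.
This closure contains every attribute of R1, so R1 ∩ R2 → R1. The join is lossless.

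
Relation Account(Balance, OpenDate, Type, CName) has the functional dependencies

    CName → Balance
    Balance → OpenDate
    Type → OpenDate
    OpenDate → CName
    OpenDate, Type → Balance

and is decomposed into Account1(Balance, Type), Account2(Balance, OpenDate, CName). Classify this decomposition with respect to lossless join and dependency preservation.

Lossless test: (Balance)⁺ = {Balance, OpenDate, CName}, which contains all of one fragment — lossless.
Dependency preservation: Type → OpenDate; OpenDate, Type → Balance are not contained in any single fragment, but the restricted closure of each left-hand side across the fragments still reaches the right-hand side; the remaining FDs each lie inside some fragment. All dependencies are preserved.

lossless and dependency-preserving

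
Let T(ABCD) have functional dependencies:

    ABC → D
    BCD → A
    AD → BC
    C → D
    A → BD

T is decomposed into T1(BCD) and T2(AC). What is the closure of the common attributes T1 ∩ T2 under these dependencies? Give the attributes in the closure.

T1 ∩ T2 = {C}.
C → D applies, adding D
Closure: {CD}.

CD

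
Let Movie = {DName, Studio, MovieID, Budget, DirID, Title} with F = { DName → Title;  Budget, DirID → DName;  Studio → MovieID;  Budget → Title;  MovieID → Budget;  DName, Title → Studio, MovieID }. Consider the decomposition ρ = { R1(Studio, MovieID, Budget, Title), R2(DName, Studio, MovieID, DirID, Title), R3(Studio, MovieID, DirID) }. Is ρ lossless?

Yes

Chase test. Columns are DName, Studio, MovieID, Budget, DirID, Title; row i has aⱼ where attribute j ∈ Ri, else bᵢⱼ.
Initial tableau (one row per fragment):
  row 1: b11 a2 a3 a4 b15 a6
  row 2: a1 a2 a3 b24 a5 a6
  row 3: b31 a2 a3 b34 a5 b36
Rows 1 and 2 agree on MovieID; apply MovieID→Budget and equate their Budget entries.
Rows 1 and 3 agree on MovieID; apply MovieID→Budget and equate their Budget entries.
Rows 2 and 3 agree on Budget, DirID; apply Budget, DirID→DName and equate their DName entries.
Rows 1 and 3 agree on Budget; apply Budget→Title and equate their Title entries.
Row 2 is now all distinguished symbols — the join is lossless.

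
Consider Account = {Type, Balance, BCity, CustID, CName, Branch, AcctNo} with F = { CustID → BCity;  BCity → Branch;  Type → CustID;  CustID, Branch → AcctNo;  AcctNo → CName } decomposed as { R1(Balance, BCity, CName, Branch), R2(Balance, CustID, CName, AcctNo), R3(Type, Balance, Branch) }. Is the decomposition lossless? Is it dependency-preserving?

lossy and not dependency-preserving

Lossless test (chase): applying each FD to every pair of rows produces no changes in the tableau, so no row becomes fully distinguished — the join is lossy.
Dependency preservation: the restricted closure of {CustID} across the fragments never reaches {BCity}, so CustID → BCity cannot be enforced without a join — not preserved.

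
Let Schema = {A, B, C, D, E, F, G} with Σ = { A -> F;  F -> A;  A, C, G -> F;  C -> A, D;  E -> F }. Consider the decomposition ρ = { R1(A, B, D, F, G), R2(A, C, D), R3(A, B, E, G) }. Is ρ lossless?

Chase test. Columns are A, B, C, D, E, F, G; row i has aⱼ where attribute j ∈ Ri, else bᵢⱼ.
Initial tableau (one row per fragment):
  row 1: a1 a2 b13 a4 b15 a6 a7
  row 2: a1 b22 a3 a4 b25 b26 b27
  row 3: a1 a2 b33 b34 a5 b36 a7
Rows 1 and 2 agree on A; apply A→F and equate their F entries.
Rows 1 and 3 agree on A; apply A→F and equate their F entries.
No row becomes fully distinguished — the join is lossy.

No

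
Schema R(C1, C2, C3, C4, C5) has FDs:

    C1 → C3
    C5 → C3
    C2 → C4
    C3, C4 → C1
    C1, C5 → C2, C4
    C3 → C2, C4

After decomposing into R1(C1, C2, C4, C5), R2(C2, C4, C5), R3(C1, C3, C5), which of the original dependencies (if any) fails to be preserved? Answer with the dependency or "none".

C1 → C3 lies within R3.
C5 → C3 lies within R3.
C2 → C4 lies within R1.
C3, C4 → C1: restricted closure across fragments reaches C1.
C1, C5 → C2, C4 lies within R1.
C3 → C2, C4: restricted closure across fragments reaches C2, C4.
Every dependency is enforceable on the fragments, so the decomposition is dependency-preserving.

none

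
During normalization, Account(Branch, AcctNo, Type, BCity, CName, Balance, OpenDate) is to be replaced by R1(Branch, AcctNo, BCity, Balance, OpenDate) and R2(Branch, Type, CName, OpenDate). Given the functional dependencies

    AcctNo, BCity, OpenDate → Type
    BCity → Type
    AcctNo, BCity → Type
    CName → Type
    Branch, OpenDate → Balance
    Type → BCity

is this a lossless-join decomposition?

No

Common attributes: R1 ∩ R2 = {Branch, OpenDate}.
Closure of {Branch, OpenDate}: Branch, OpenDate → Balance applies, adding Balance. So (Branch, OpenDate)⁺ = {Branch, Balance, OpenDate}.
The closure contains neither all of R1 = {Branch, AcctNo, BCity, Balance, OpenDate} nor all of R2 = {Branch, Type, CName, OpenDate}, so the common attributes are not a superkey of either fragment. The join is lossy.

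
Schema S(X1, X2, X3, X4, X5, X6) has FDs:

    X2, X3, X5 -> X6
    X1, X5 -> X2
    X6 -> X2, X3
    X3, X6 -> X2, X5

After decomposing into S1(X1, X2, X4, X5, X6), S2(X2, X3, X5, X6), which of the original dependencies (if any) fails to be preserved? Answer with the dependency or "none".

none

X2, X3, X5 → X6 lies within S2.
X1, X5 → X2 lies within S1.
X6 → X2, X3 lies within S2.
X3, X6 → X2, X5 lies within S2.
Every dependency is enforceable on the fragments, so the decomposition is dependency-preserving.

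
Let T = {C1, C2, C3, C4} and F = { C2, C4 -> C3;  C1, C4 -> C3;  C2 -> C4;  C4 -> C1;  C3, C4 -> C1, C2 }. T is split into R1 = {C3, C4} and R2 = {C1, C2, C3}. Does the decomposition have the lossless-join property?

Common attributes: R1 ∩ R2 = {C3}.
No dependency enlarges {C3}, so (C3)⁺ = {C3}.
The closure contains neither all of R1 = {C3, C4} nor all of R2 = {C1, C2, C3}, so the common attributes are not a superkey of either fragment. The join is lossy.

No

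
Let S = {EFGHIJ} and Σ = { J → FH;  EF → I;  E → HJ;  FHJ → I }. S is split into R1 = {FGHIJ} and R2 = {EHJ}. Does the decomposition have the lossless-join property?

No

Common attributes: R1 ∩ R2 = {HJ}.
Closure of {HJ}: J → FH applies, adding F; FHJ → I applies, adding I. So (HJ)⁺ = {FHIJ}.
The closure contains neither all of R1 = {FGHIJ} nor all of R2 = {EHJ}, so the common attributes are not a superkey of either fragment. The join is lossy.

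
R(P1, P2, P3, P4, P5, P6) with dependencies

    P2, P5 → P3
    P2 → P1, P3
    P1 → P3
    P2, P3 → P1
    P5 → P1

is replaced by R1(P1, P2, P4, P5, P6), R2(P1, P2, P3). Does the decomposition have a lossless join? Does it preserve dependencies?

Lossless test: (P1, P2)⁺ = {P1, P2, P3}, which contains all of one fragment — lossless.
Dependency preservation: P2, P5 → P3 is not contained in any single fragment, but the restricted closure of its left-hand side across the fragments still reaches the right-hand side; the remaining FDs each lie inside some fragment. All dependencies are preserved.

lossless and dependency-preserving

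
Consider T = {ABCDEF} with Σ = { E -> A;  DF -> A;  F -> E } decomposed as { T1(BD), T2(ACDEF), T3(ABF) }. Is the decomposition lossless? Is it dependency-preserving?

lossy but dependency-preserving

Lossless test (chase): Rows 2 and 3 agree on F; apply F→E and equate their E entries. No row becomes fully distinguished — the join is lossy.
Dependency preservation: every FD's attributes lie within a single fragment, so each can be enforced locally — preserved.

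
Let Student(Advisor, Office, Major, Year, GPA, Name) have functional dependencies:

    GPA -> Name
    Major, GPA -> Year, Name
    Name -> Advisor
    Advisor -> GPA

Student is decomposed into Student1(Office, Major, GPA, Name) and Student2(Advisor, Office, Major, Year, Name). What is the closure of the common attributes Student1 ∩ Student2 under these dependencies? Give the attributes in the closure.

Advisor, Office, Major, Year, GPA, Name

Student1 ∩ Student2 = {Office, Major, Name}.
Name → Advisor applies, adding Advisor
Advisor → GPA applies, adding GPA
Major, GPA → Year, Name applies, adding Year
Closure: {Advisor, Office, Major, Year, GPA, Name}.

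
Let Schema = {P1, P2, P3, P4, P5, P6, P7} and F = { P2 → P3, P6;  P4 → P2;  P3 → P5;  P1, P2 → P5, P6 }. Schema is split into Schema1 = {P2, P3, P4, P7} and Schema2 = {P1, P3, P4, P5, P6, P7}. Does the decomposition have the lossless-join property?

Yes

Common attributes: Schema1 ∩ Schema2 = {P3, P4, P7}.
Closure of {P3, P4, P7}: P4 → P2 applies, adding P2; P3 → P5 applies, adding P5; P2 → P3, P6 applies, adding P6. So (P3, P4, P7)⁺ = {P2, P3, P4, P5, P6, P7}.
This closure contains every attribute of Schema1, so Schema1 ∩ Schema2 → Schema1. The join is lossless.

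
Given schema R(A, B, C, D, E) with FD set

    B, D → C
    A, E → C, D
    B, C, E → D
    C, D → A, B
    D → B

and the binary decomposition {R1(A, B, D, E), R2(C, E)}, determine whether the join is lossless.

No

Common attributes: R1 ∩ R2 = {E}.
No dependency enlarges {E}, so (E)⁺ = {E}.
The closure contains neither all of R1 = {A, B, D, E} nor all of R2 = {C, E}, so the common attributes are not a superkey of either fragment. The join is lossy.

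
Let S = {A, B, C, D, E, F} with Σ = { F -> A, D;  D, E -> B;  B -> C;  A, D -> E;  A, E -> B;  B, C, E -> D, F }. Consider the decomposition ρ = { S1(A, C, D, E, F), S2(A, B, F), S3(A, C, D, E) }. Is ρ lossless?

Yes

Chase test. Columns are A, B, C, D, E, F; row i has aⱼ where attribute j ∈ Si, else bᵢⱼ.
Initial tableau (one row per fragment):
  row 1: a1 b12 a3 a4 a5 a6
  row 2: a1 a2 b23 b24 b25 a6
  row 3: a1 b32 a3 a4 a5 b36
Rows 1 and 2 agree on F; apply F→A, D and equate their A, D entries.
Rows 1 and 3 agree on D, E; apply D, E→B and equate their B entries.
Rows 1 and 2 agree on A, D; apply A, D→E and equate their E entries.
Rows 1 and 2 agree on A, E; apply A, E→B and equate their B entries.
Rows 1 and 3 agree on B, C, E; apply B, C, E→D, F and equate their D, F entries.
Rows 1 and 2 agree on B; apply B→C and equate their C entries.
Row 1 is now all distinguished symbols — the join is lossless.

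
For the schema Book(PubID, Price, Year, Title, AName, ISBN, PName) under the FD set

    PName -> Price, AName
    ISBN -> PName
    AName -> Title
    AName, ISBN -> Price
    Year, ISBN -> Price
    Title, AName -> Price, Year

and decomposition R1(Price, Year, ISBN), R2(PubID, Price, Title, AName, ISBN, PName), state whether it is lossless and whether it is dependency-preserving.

Lossless test: (Price, ISBN)⁺ = {Price, Year, Title, AName, ISBN, PName}, which contains all of one fragment — lossless.
Dependency preservation: the restricted closure of {Title, AName} across the fragments never reaches {Price, Year}, so Title, AName → Price, Year cannot be enforced without a join — not preserved.

lossless but not dependency-preserving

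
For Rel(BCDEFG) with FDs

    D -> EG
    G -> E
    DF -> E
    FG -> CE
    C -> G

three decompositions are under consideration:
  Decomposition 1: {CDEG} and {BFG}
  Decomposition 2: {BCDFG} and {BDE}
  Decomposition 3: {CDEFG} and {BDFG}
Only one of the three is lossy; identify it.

Decomposition 1: common = {G}, closure = {EG} → lossy.
Decomposition 2: common = {BD}, closure = {BDEG} → lossless.
Decomposition 3: common = {DFG}, closure = {CDEFG} → lossless.

Decomposition 1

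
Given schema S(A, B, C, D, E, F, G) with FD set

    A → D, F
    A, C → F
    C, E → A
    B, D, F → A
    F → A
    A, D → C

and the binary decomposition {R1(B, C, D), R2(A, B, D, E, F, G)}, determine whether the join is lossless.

No

Common attributes: R1 ∩ R2 = {B, D}.
No dependency enlarges {B, D}, so (B, D)⁺ = {B, D}.
The closure contains neither all of R1 = {B, C, D} nor all of R2 = {A, B, D, E, F, G}, so the common attributes are not a superkey of either fragment. The join is lossy.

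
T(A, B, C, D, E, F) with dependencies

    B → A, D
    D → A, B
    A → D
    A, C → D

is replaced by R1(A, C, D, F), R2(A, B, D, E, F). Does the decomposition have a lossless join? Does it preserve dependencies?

lossy but dependency-preserving

Lossless test: (A, D, F)⁺ = {A, B, D, F}, which is a superkey of neither fragment — lossy.
Dependency preservation: every FD's attributes lie within a single fragment, so each can be enforced locally — preserved.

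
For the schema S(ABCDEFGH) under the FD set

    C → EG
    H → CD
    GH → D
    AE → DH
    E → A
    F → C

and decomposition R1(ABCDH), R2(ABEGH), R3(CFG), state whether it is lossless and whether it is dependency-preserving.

Lossless test (chase): Rows 1 and 3 agree on C; apply C→EG and equate their EG entries. Rows 1 and 2 agree on H; apply H→CD and equate their CD entries. Rows 1 and 3 agree on E; apply E→A and equate their A entries. Rows 1 and 2 agree on C; apply C→EG and equate their EG entries. Rows 1 and 3 agree on AE; apply AE→DH and equate their DH entries. No row becomes fully distinguished — the join is lossy.
Dependency preservation: C → EG; GH → D; AE → DH are not contained in any single fragment, but the restricted closure of each left-hand side across the fragments still reaches the right-hand side; the remaining FDs each lie inside some fragment. All dependencies are preserved.

lossy but dependency-preserving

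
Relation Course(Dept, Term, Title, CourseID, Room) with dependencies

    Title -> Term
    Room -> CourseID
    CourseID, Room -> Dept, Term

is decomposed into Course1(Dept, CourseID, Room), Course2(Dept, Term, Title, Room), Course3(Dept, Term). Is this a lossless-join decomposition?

Chase test. Columns are Dept, Term, Title, CourseID, Room; row i has aⱼ where attribute j ∈ Coursei, else bᵢⱼ.
Initial tableau (one row per fragment):
  row 1: a1 b12 b13 a4 a5
  row 2: a1 a2 a3 b24 a5
  row 3: a1 a2 b33 b34 b35
Rows 1 and 2 agree on Room; apply Room→CourseID and equate their CourseID entries.
Rows 1 and 2 agree on CourseID, Room; apply CourseID, Room→Dept, Term and equate their Dept, Term entries.
Row 2 is now all distinguished symbols — the join is lossless.

Yes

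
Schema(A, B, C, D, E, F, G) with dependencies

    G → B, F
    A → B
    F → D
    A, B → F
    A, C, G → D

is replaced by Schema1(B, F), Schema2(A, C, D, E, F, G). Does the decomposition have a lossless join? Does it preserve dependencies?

Lossless test: (F)⁺ = {D, F}, which is a superkey of neither fragment — lossy.
Dependency preservation: the restricted closure of {G} across the fragments never reaches {B, F}, so G → B, F cannot be enforced without a join — not preserved.

lossy and not dependency-preserving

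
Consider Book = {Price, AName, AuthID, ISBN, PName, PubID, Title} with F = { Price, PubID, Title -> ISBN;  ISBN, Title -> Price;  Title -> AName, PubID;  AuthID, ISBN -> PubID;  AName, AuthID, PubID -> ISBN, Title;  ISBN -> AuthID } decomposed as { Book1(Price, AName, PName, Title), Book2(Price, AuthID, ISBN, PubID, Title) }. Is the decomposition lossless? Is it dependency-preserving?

lossless but not dependency-preserving

Lossless test: (Price, Title)⁺ = {Price, AName, AuthID, ISBN, PubID, Title}, which contains all of one fragment — lossless.
Dependency preservation: the restricted closure of {AName, AuthID, PubID} across the fragments never reaches {ISBN, Title}, so AName, AuthID, PubID → ISBN, Title cannot be enforced without a join — not preserved.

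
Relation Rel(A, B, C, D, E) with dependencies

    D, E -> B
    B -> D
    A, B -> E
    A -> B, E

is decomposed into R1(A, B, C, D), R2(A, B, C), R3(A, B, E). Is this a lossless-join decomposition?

Chase test. Columns are A, B, C, D, E; row i has aⱼ where attribute j ∈ Ri, else bᵢⱼ.
Initial tableau (one row per fragment):
  row 1: a1 a2 a3 a4 b15
  row 2: a1 a2 a3 b24 b25
  row 3: a1 a2 b33 b34 a5
Rows 1 and 2 agree on B; apply B→D and equate their D entries.
Rows 1 and 3 agree on B; apply B→D and equate their D entries.
Rows 1 and 2 agree on A, B; apply A, B→E and equate their E entries.
Rows 1 and 3 agree on A, B; apply A, B→E and equate their E entries.
Row 1 is now all distinguished symbols — the join is lossless.

Yes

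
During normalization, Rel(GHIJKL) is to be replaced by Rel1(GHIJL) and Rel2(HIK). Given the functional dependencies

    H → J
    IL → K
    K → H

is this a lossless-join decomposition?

No

Common attributes: Rel1 ∩ Rel2 = {HI}.
Closure of {HI}: H → J applies, adding J. So (HI)⁺ = {HIJ}.
The closure contains neither all of Rel1 = {GHIJL} nor all of Rel2 = {HIK}, so the common attributes are not a superkey of either fragment. The join is lossy.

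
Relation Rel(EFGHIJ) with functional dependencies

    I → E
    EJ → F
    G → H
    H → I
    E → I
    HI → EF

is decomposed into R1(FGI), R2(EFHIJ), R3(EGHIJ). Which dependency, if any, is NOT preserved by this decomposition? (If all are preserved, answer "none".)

I → E lies within R2.
EJ → F lies within R2.
G → H lies within R3.
H → I lies within R2.
E → I lies within R2.
HI → EF lies within R2.
Every dependency is enforceable on the fragments, so the decomposition is dependency-preserving.

none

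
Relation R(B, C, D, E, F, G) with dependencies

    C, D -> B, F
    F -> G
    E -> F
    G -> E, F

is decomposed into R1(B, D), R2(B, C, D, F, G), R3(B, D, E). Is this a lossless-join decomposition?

Chase test. Columns are B, C, D, E, F, G; row i has aⱼ where attribute j ∈ Ri, else bᵢⱼ.
Initial tableau (one row per fragment):
  row 1: a1 b12 a3 b14 b15 b16
  row 2: a1 a2 a3 b24 a5 a6
  row 3: a1 b32 a3 a4 b35 b36
No row becomes fully distinguished — the join is lossy.

No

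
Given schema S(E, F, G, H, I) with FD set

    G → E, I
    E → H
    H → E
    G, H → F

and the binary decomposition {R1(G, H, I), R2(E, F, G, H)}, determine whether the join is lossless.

Yes

Common attributes: R1 ∩ R2 = {G, H}.
Closure of {G, H}: G → E, I applies, adding E, I; G, H → F applies, adding F. So (G, H)⁺ = {E, F, G, H, I}.
This closure contains every attribute of R1, so R1 ∩ R2 → R1. The join is lossless.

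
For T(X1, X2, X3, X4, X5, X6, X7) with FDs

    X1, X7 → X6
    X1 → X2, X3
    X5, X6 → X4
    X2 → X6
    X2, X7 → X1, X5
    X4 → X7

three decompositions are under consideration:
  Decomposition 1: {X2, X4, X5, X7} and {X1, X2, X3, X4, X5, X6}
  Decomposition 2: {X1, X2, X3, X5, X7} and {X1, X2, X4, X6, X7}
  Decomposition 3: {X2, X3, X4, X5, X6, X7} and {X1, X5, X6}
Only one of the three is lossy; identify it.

Decomposition 1: common = {X2, X4, X5}, closure = {X1, X2, X3, X4, X5, X6, X7} → lossless.
Decomposition 2: common = {X1, X2, X7}, closure = {X1, X2, X3, X4, X5, X6, X7} → lossless.
Decomposition 3: common = {X5, X6}, closure = {X4, X5, X6, X7} → lossy.

Decomposition 3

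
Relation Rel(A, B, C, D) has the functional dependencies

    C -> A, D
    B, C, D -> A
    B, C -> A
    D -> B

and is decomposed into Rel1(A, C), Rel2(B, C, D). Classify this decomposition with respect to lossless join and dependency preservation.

lossless and dependency-preserving

Lossless test: (C)⁺ = {A, B, C, D}, which contains all of one fragment — lossless.
Dependency preservation: C → A, D; B, C, D → A; B, C → A are not contained in any single fragment, but the restricted closure of each left-hand side across the fragments still reaches the right-hand side; the remaining FDs each lie inside some fragment. All dependencies are preserved.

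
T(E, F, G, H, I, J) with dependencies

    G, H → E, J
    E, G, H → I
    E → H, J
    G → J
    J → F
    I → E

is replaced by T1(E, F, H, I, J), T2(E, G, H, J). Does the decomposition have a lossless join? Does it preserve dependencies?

lossy and not dependency-preserving

Lossless test: (E, H, J)⁺ = {E, F, H, J}, which is a superkey of neither fragment — lossy.
Dependency preservation: the restricted closure of {E, G, H} across the fragments never reaches {I}, so E, G, H → I cannot be enforced without a join — not preserved.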